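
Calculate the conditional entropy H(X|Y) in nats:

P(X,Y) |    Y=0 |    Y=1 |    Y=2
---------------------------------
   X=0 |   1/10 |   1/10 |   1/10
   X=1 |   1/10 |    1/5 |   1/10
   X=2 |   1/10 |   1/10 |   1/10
1.0751 nats

Using the chain rule: H(X|Y) = H(X,Y) - H(Y)

First, compute H(X,Y) = 2.1640 nats

Marginal P(Y) = (3/10, 2/5, 3/10)
H(Y) = 1.0889 nats

H(X|Y) = H(X,Y) - H(Y) = 2.1640 - 1.0889 = 1.0751 nats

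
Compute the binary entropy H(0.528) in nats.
0.6916 nats

The binary entropy function is:
H(p) = -p log(p) - (1-p) log(1-p)

H(0.528) = -0.528 × log_e(0.528) - 0.472 × log_e(0.472)
H(0.528) = 0.6916 nats

Note: Binary entropy is maximized at p=0.5 (H=1 bit) and minimized at p=0 or p=1 (H=0).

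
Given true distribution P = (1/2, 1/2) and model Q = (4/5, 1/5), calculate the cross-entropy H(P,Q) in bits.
1.3219 bits

Cross-entropy: H(P,Q) = -Σ p(x) log q(x)

Alternatively: H(P,Q) = H(P) + D_KL(P||Q)
H(P) = 1.0000 bits
D_KL(P||Q) = 0.3219 bits

H(P,Q) = 1.0000 + 0.3219 = 1.3219 bits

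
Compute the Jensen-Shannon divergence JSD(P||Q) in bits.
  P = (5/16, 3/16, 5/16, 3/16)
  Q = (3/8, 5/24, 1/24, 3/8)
0.1100 bits

Jensen-Shannon divergence is:
JSD(P||Q) = 0.5 × D_KL(P||M) + 0.5 × D_KL(Q||M)
where M = 0.5 × (P + Q) is the mixture distribution.

M = 0.5 × (5/16, 3/16, 5/16, 3/16) + 0.5 × (3/8, 5/24, 1/24, 3/8) = (11/32, 0.197917, 0.177083, 9/32)

D_KL(P||M) = 0.0888 bits
D_KL(Q||M) = 0.1312 bits

JSD(P||Q) = 0.5 × 0.0888 + 0.5 × 0.1312 = 0.1100 bits

Unlike KL divergence, JSD is symmetric and bounded: 0 ≤ JSD ≤ log(2).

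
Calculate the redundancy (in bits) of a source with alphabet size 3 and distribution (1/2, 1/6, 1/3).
0.1258 bits

Redundancy measures how far a source is from maximum entropy:
R = H_max - H(X)

Maximum entropy for 3 symbols: H_max = log_2(3) = 1.5850 bits
Actual entropy: H(X) = 1.4591 bits
Redundancy: R = 1.5850 - 1.4591 = 0.1258 bits

This redundancy represents potential for compression: the source could be compressed by 0.1258 bits per symbol.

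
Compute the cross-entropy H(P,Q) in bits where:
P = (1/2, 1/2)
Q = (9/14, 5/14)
1.0614 bits

Cross-entropy: H(P,Q) = -Σ p(x) log q(x)

Alternatively: H(P,Q) = H(P) + D_KL(P||Q)
H(P) = 1.0000 bits
D_KL(P||Q) = 0.0614 bits

H(P,Q) = 1.0000 + 0.0614 = 1.0614 bits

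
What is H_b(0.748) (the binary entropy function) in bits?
0.8144 bits

The binary entropy function is:
H(p) = -p log(p) - (1-p) log(1-p)

H(0.748) = -0.748 × log_2(0.748) - 0.252 × log_2(0.252)
H(0.748) = 0.8144 bits

Note: Binary entropy is maximized at p=0.5 (H=1 bit) and minimized at p=0 or p=1 (H=0).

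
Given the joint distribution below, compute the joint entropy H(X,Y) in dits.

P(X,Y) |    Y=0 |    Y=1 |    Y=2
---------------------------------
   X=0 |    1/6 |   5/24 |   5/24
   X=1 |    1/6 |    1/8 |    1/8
0.7690 dits

Joint entropy is H(X,Y) = -Σ_{x,y} p(x,y) log p(x,y).

Summing over all non-zero entries:
H(X,Y) = -[1/6·log_10(1/6) + 5/24·log_10(5/24) + 5/24·log_10(5/24) + 1/6·log_10(1/6) + 1/8·log_10(1/8) + 1/8·log_10(1/8)]
H(X,Y) = 0.7690 dits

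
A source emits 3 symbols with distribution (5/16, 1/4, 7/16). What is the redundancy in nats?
0.0269 nats

Redundancy measures how far a source is from maximum entropy:
R = H_max - H(X)

Maximum entropy for 3 symbols: H_max = log_e(3) = 1.0986 nats
Actual entropy: H(X) = 1.0717 nats
Redundancy: R = 1.0986 - 1.0717 = 0.0269 nats

This redundancy represents potential for compression: the source could be compressed by 0.0269 nats per symbol.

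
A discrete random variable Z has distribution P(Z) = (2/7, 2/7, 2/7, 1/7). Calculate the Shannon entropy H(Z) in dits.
0.5871 dits

Shannon entropy is H(X) = -Σ p(x) log p(x).

For P = (2/7, 2/7, 2/7, 1/7):
H = -2/7 × log_10(2/7) -2/7 × log_10(2/7) -2/7 × log_10(2/7) -1/7 × log_10(1/7)
H = 0.5871 dits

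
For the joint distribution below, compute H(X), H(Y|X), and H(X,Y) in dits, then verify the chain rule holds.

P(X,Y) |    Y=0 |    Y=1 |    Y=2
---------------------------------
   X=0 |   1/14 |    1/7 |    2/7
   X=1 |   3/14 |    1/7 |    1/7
H(X,Y) = 0.7429, H(X) = 0.3010, H(Y|X) = 0.4418 (all in dits)

Chain rule: H(X,Y) = H(X) + H(Y|X)

Left side — joint entropy directly:
H(X,Y) = -Σ p(x,y) log p(x,y) = 0.7429 dits

Right side — compute H(Y|X) from the conditional distributions:
P(X) = (1/2, 1/2), so H(X) = 0.3010 dits
H(Y|X) = Σ_x P(X=x) · H(Y|X=x):
  P(Y|X=0) = (1/7, 2/7, 4/7), H(Y|X=0) = 0.4151, weight P(X=0) = 1/2
  P(Y|X=1) = (3/7, 2/7, 2/7), H(Y|X=1) = 0.4686, weight P(X=1) = 1/2
H(Y|X) = 0.4418 dits

H(X) + H(Y|X) = 0.3010 + 0.4418 = 0.7429 dits

Both sides equal 0.7429 dits. ✓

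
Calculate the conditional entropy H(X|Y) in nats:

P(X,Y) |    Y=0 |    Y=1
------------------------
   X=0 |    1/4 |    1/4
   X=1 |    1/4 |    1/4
0.6931 nats

Using the chain rule: H(X|Y) = H(X,Y) - H(Y)

First, compute H(X,Y) = 1.3863 nats

Marginal P(Y) = (1/2, 1/2)
H(Y) = 0.6931 nats

H(X|Y) = H(X,Y) - H(Y) = 1.3863 - 0.6931 = 0.6931 nats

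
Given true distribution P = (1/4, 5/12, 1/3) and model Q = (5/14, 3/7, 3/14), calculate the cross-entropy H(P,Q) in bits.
1.6215 bits

Cross-entropy: H(P,Q) = -Σ p(x) log q(x)

Alternatively: H(P,Q) = H(P) + D_KL(P||Q)
H(P) = 1.5546 bits
D_KL(P||Q) = 0.0669 bits

H(P,Q) = 1.5546 + 0.0669 = 1.6215 bits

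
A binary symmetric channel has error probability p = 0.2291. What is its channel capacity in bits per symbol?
0.2236 bits

For a binary symmetric channel (BSC) with error probability p:
Capacity C = 1 - H(p) bits per symbol

where H(p) = -p log₂(p) - (1-p) log₂(1-p) is the binary entropy function.

H(0.2291) = 0.7764 bits
C = 1 - 0.7764 = 0.2236 bits per symbol

This means we can reliably transmit up to 0.2236 bits of information per channel use.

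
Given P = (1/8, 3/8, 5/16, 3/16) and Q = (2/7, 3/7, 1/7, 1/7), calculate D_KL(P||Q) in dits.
0.0618 dits

KL divergence: D_KL(P||Q) = Σ p(x) log(p(x)/q(x))

Computing term by term:
  x=0: 1/8 × log_10[(1/8)/(2/7)] = 1/8 × -0.3590 = -0.0449
  x=1: 3/8 × log_10[(3/8)/(3/7)] = 3/8 × -0.0580 = -0.0217
  x=2: 5/16 × log_10[(5/16)/(1/7)] = 5/16 × 0.3399 = 0.1062
  x=3: 3/16 × log_10[(3/16)/(1/7)] = 3/16 × 0.1181 = 0.0221

D_KL(P||Q) = 0.0618 dits

Note: KL divergence is always non-negative and equals 0 iff P = Q.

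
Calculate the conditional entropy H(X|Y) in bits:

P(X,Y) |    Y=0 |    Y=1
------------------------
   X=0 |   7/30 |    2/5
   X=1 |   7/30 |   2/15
0.8993 bits

Using the chain rule: H(X|Y) = H(X,Y) - H(Y)

First, compute H(X,Y) = 1.8961 bits

Marginal P(Y) = (7/15, 8/15)
H(Y) = 0.9968 bits

H(X|Y) = H(X,Y) - H(Y) = 1.8961 - 0.9968 = 0.8993 bits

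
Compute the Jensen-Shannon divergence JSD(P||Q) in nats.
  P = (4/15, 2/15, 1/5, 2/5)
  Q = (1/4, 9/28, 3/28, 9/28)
0.0295 nats

Jensen-Shannon divergence is:
JSD(P||Q) = 0.5 × D_KL(P||M) + 0.5 × D_KL(Q||M)
where M = 0.5 × (P + Q) is the mixture distribution.

M = 0.5 × (4/15, 2/15, 1/5, 2/5) + 0.5 × (1/4, 9/28, 3/28, 9/28) = (0.258333, 0.227381, 0.153571, 0.360714)

D_KL(P||M) = 0.0315 nats
D_KL(Q||M) = 0.0274 nats

JSD(P||Q) = 0.5 × 0.0315 + 0.5 × 0.0274 = 0.0295 nats

Unlike KL divergence, JSD is symmetric and bounded: 0 ≤ JSD ≤ log(2).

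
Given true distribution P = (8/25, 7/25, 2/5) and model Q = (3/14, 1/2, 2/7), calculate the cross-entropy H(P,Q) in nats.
1.1881 nats

Cross-entropy: H(P,Q) = -Σ p(x) log q(x)

Alternatively: H(P,Q) = H(P) + D_KL(P||Q)
H(P) = 1.0876 nats
D_KL(P||Q) = 0.1006 nats

H(P,Q) = 1.0876 + 0.1006 = 1.1881 nats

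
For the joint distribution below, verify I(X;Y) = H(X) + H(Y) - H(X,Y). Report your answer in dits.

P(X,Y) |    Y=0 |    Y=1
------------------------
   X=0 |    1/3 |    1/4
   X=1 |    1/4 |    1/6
I(X;Y) = 0.0002 dits

Mutual information has multiple equivalent forms:
- I(X;Y) = H(X) - H(X|Y)
- I(X;Y) = H(Y) - H(Y|X)
- I(X;Y) = H(X) + H(Y) - H(X,Y)

Computing all quantities:
H(X) = 0.2950, H(Y) = 0.2950, H(X,Y) = 0.5898
H(X|Y) = 0.2948, H(Y|X) = 0.2948

Verification:
H(X) - H(X|Y) = 0.2950 - 0.2948 = 0.0002
H(Y) - H(Y|X) = 0.2950 - 0.2948 = 0.0002
H(X) + H(Y) - H(X,Y) = 0.2950 + 0.2950 - 0.5898 = 0.0002

All forms give I(X;Y) = 0.0002 dits. ✓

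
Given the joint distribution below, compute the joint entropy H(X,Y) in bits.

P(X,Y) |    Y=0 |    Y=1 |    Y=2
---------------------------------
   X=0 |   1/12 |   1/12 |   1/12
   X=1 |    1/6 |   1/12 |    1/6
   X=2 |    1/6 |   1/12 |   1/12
3.0850 bits

Joint entropy is H(X,Y) = -Σ_{x,y} p(x,y) log p(x,y).

Summing over all non-zero entries:
H(X,Y) = -[1/12·log_2(1/12) + 1/12·log_2(1/12) + 1/12·log_2(1/12) + 1/6·log_2(1/6) + 1/12·log_2(1/12) + 1/6·log_2(1/6) + 1/6·log_2(1/6) + 1/12·log_2(1/12) + 1/12·log_2(1/12)]
H(X,Y) = 3.0850 bits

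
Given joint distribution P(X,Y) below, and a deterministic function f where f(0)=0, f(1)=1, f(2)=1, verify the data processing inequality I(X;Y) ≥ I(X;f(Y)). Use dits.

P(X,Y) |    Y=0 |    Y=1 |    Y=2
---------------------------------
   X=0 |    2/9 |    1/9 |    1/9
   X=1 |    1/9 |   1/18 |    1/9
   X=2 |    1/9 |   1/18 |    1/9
I(X;Y) = 0.0055, I(X;f(Y)) = 0.0022, inequality holds: 0.0055 ≥ 0.0022

Data Processing Inequality: For any Markov chain X → Y → Z, we have I(X;Y) ≥ I(X;Z).

Here Z = f(Y) is a deterministic function of Y, forming X → Y → Z.

Original I(X;Y) = 0.0055 dits

After applying f:
P(X,Z) where Z=f(Y):
- P(X,Z=0) = P(X,Y=0)
- P(X,Z=1) = P(X,Y=1) + P(X,Y=2)

I(X;Z) = I(X;f(Y)) = 0.0022 dits

Verification: 0.0055 ≥ 0.0022 ✓

Information cannot be created by processing; the function f can only lose information about X.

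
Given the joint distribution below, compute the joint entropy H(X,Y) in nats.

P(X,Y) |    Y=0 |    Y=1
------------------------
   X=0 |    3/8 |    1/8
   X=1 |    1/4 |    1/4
1.3209 nats

Joint entropy is H(X,Y) = -Σ_{x,y} p(x,y) log p(x,y).

Summing over all non-zero entries:
H(X,Y) = -[3/8·log_e(3/8) + 1/8·log_e(1/8) + 1/4·log_e(1/4) + 1/4·log_e(1/4)]
H(X,Y) = 1.3209 nats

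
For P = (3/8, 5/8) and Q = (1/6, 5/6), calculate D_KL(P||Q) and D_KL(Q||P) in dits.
D_KL(P||Q) = 0.0540, D_KL(Q||P) = 0.0454

KL divergence is not symmetric: D_KL(P||Q) ≠ D_KL(Q||P) in general.

D_KL(P||Q) = 0.0540 dits
D_KL(Q||P) = 0.0454 dits

No, they are not equal!

This asymmetry is why KL divergence is not a true distance metric.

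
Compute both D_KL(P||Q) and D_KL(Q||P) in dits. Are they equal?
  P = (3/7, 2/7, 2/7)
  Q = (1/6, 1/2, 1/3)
D_KL(P||Q) = 0.0872, D_KL(Q||P) = 0.0755

KL divergence is not symmetric: D_KL(P||Q) ≠ D_KL(Q||P) in general.

D_KL(P||Q) = 0.0872 dits
D_KL(Q||P) = 0.0755 dits

No, they are not equal!

This asymmetry is why KL divergence is not a true distance metric.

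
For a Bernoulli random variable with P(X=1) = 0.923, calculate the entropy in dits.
0.1179 dits

The binary entropy function is:
H(p) = -p log(p) - (1-p) log(1-p)

H(0.923) = -0.923 × log_10(0.923) - 0.077 × log_10(0.077)
H(0.923) = 0.1179 dits

Note: Binary entropy is maximized at p=0.5 (H=1 bit) and minimized at p=0 or p=1 (H=0).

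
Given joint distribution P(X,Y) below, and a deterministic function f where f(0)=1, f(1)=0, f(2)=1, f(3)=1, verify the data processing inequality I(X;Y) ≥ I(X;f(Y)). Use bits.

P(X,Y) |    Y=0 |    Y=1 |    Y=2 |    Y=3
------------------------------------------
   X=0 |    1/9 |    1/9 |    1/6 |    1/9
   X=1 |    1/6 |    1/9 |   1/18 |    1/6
I(X;Y) = 0.0581, I(X;f(Y)) = 0.0000, inequality holds: 0.0581 ≥ 0.0000

Data Processing Inequality: For any Markov chain X → Y → Z, we have I(X;Y) ≥ I(X;Z).

Here Z = f(Y) is a deterministic function of Y, forming X → Y → Z.

Original I(X;Y) = 0.0581 bits

After applying f:
P(X,Z) where Z=f(Y):
- P(X,Z=0) = P(X,Y=1)
- P(X,Z=1) = P(X,Y=0) + P(X,Y=2) + P(X,Y=3)

I(X;Z) = I(X;f(Y)) = 0.0000 bits

Verification: 0.0581 ≥ 0.0000 ✓

Information cannot be created by processing; the function f can only lose information about X.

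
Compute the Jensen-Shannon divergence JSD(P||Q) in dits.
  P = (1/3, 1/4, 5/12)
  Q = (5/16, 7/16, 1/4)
0.0103 dits

Jensen-Shannon divergence is:
JSD(P||Q) = 0.5 × D_KL(P||M) + 0.5 × D_KL(Q||M)
where M = 0.5 × (P + Q) is the mixture distribution.

M = 0.5 × (1/3, 1/4, 5/12) + 0.5 × (5/16, 7/16, 1/4) = (0.322917, 11/32, 1/3)

D_KL(P||M) = 0.0104 dits
D_KL(Q||M) = 0.0101 dits

JSD(P||Q) = 0.5 × 0.0104 + 0.5 × 0.0101 = 0.0103 dits

Unlike KL divergence, JSD is symmetric and bounded: 0 ≤ JSD ≤ log(2).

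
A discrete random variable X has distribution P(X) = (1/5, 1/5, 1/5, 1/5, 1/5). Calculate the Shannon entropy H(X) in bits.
2.3219 bits

Shannon entropy is H(X) = -Σ p(x) log p(x).

For P = (1/5, 1/5, 1/5, 1/5, 1/5):
H = -1/5 × log_2(1/5) -1/5 × log_2(1/5) -1/5 × log_2(1/5) -1/5 × log_2(1/5) -1/5 × log_2(1/5)
H = 2.3219 bits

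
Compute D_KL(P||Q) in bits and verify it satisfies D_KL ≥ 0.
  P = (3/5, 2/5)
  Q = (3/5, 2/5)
0.0000 bits

KL divergence satisfies the Gibbs inequality: D_KL(P||Q) ≥ 0 for all distributions P, Q.

D_KL(P||Q) = Σ p(x) log(p(x)/q(x))
Term by term:
  x=0: 3/5 × log_2[(3/5)/(3/5)] = 0.0000
  x=1: 2/5 × log_2[(2/5)/(2/5)] = 0.0000
D_KL(P||Q) = 0.0000 bits

D_KL(P||Q) = 0.0000 ≥ 0 ✓

This non-negativity is a fundamental property: relative entropy cannot be negative because it measures how different Q is from P.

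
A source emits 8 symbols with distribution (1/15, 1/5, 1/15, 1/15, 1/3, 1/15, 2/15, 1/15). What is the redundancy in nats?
0.2200 nats

Redundancy measures how far a source is from maximum entropy:
R = H_max - H(X)

Maximum entropy for 8 symbols: H_max = log_e(8) = 2.0794 nats
Actual entropy: H(X) = 1.8594 nats
Redundancy: R = 2.0794 - 1.8594 = 0.2200 nats

This redundancy represents potential for compression: the source could be compressed by 0.2200 nats per symbol.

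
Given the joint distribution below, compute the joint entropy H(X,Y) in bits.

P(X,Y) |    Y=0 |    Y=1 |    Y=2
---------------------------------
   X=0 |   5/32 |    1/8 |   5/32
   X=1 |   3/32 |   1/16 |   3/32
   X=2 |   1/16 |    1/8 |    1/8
3.1022 bits

Joint entropy is H(X,Y) = -Σ_{x,y} p(x,y) log p(x,y).

Summing over all non-zero entries:
H(X,Y) = -[5/32·log_2(5/32) + 1/8·log_2(1/8) + 5/32·log_2(5/32) + 3/32·log_2(3/32) + 1/16·log_2(1/16) + 3/32·log_2(3/32) + 1/16·log_2(1/16) + 1/8·log_2(1/8) + 1/8·log_2(1/8)]
H(X,Y) = 3.1022 bits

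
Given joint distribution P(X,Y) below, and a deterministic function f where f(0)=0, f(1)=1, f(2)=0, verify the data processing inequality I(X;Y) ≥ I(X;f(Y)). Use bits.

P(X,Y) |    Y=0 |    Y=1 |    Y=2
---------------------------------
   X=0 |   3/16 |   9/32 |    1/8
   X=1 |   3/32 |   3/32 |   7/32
I(X;Y) = 0.0869, I(X;f(Y)) = 0.0453, inequality holds: 0.0869 ≥ 0.0453

Data Processing Inequality: For any Markov chain X → Y → Z, we have I(X;Y) ≥ I(X;Z).

Here Z = f(Y) is a deterministic function of Y, forming X → Y → Z.

Original I(X;Y) = 0.0869 bits

After applying f:
P(X,Z) where Z=f(Y):
- P(X,Z=0) = P(X,Y=0) + P(X,Y=2)
- P(X,Z=1) = P(X,Y=1)

I(X;Z) = I(X;f(Y)) = 0.0453 bits

Verification: 0.0869 ≥ 0.0453 ✓

Information cannot be created by processing; the function f can only lose information about X.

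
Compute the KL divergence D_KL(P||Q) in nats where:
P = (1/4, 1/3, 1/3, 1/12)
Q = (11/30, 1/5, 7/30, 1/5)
0.1205 nats

KL divergence: D_KL(P||Q) = Σ p(x) log(p(x)/q(x))

Computing term by term:
  x=0: 1/4 × log_e[(1/4)/(11/30)] = 1/4 × -0.3830 = -0.0957
  x=1: 1/3 × log_e[(1/3)/(1/5)] = 1/3 × 0.5108 = 0.1703
  x=2: 1/3 × log_e[(1/3)/(7/30)] = 1/3 × 0.3567 = 0.1189
  x=3: 1/12 × log_e[(1/12)/(1/5)] = 1/12 × -0.8755 = -0.0730

D_KL(P||Q) = 0.1205 nats

Note: KL divergence is always non-negative and equals 0 iff P = Q.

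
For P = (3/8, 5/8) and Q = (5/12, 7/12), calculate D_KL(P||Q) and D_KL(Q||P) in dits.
D_KL(P||Q) = 0.0016, D_KL(Q||P) = 0.0016

KL divergence is not symmetric: D_KL(P||Q) ≠ D_KL(Q||P) in general.

D_KL(P||Q) = 0.0016 dits
D_KL(Q||P) = 0.0016 dits

In this case they happen to be equal (to 4 decimal places).

This asymmetry is why KL divergence is not a true distance metric.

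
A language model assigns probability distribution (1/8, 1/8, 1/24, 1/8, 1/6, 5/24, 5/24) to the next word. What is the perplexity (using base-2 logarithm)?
6.4522

Perplexity is 2^H (or exp(H) for natural log).

First, H = -Σ p log p = 2.6898 bits
Perplexity = 2^2.6898 = 6.4522

Interpretation: The model's uncertainty is equivalent to choosing uniformly among 6.5 options.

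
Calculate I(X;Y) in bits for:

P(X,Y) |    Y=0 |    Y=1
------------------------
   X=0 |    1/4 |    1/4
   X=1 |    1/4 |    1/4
0.0000 bits

Mutual information: I(X;Y) = H(X) + H(Y) - H(X,Y)

Marginals:
P(X) = (1/2, 1/2), H(X) = 1.0000 bits
P(Y) = (1/2, 1/2), H(Y) = 1.0000 bits

Joint entropy: H(X,Y) = 2.0000 bits

I(X;Y) = 1.0000 + 1.0000 - 2.0000 = 0.0000 bits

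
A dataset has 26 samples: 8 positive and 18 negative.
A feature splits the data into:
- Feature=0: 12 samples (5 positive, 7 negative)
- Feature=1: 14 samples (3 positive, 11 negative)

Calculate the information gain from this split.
0.0346 bits

Information Gain = H(Y) - H(Y|Feature)

Before split:
P(positive) = 8/26 = 0.3077
H(Y) = 0.8905 bits

After split:
Feature=0: H = 0.9799 bits (weight = 12/26)
Feature=1: H = 0.7496 bits (weight = 14/26)
H(Y|Feature) = (12/26)×0.9799 + (14/26)×0.7496 = 0.8559 bits

Information Gain = 0.8905 - 0.8559 = 0.0346 bits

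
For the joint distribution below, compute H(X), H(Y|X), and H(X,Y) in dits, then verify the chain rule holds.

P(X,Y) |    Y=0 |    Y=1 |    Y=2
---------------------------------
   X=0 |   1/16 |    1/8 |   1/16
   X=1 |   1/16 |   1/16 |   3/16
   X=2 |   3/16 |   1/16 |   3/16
H(X,Y) = 0.8981, H(X) = 0.4654, H(Y|X) = 0.4327 (all in dits)

Chain rule: H(X,Y) = H(X) + H(Y|X)

Left side — joint entropy directly:
H(X,Y) = -Σ p(x,y) log p(x,y) = 0.8981 dits

Right side — compute H(Y|X) from the conditional distributions:
P(X) = (1/4, 5/16, 7/16), so H(X) = 0.4654 dits
H(Y|X) = Σ_x P(X=x) · H(Y|X=x):
  P(Y|X=0) = (1/4, 1/2, 1/4), H(Y|X=0) = 0.4515, weight P(X=0) = 1/4
  P(Y|X=1) = (1/5, 1/5, 3/5), H(Y|X=1) = 0.4127, weight P(X=1) = 5/16
  P(Y|X=2) = (3/7, 1/7, 3/7), H(Y|X=2) = 0.4361, weight P(X=2) = 7/16
H(Y|X) = 0.4327 dits

H(X) + H(Y|X) = 0.4654 + 0.4327 = 0.8981 dits

Both sides equal 0.8981 dits. ✓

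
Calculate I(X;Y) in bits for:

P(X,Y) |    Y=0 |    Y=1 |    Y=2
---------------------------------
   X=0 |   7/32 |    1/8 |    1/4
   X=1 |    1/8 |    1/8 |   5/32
0.0089 bits

Mutual information: I(X;Y) = H(X) + H(Y) - H(X,Y)

Marginals:
P(X) = (19/32, 13/32), H(X) = 0.9745 bits
P(Y) = (11/32, 1/4, 13/32), H(Y) = 1.5575 bits

Joint entropy: H(X,Y) = 2.5231 bits

I(X;Y) = 0.9745 + 1.5575 - 2.5231 = 0.0089 bits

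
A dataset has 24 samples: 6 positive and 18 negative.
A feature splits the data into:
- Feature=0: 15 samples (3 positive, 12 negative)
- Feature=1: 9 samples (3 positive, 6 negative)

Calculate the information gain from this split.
0.0157 bits

Information Gain = H(Y) - H(Y|Feature)

Before split:
P(positive) = 6/24 = 0.2500
H(Y) = 0.8113 bits

After split:
Feature=0: H = 0.7219 bits (weight = 15/24)
Feature=1: H = 0.9183 bits (weight = 9/24)
H(Y|Feature) = (15/24)×0.7219 + (9/24)×0.9183 = 0.7956 bits

Information Gain = 0.8113 - 0.7956 = 0.0157 bits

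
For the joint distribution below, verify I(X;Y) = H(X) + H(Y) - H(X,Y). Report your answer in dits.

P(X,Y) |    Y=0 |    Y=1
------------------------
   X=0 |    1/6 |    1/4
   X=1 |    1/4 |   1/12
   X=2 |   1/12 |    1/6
I(X;Y) = 0.0287 dits

Mutual information has multiple equivalent forms:
- I(X;Y) = H(X) - H(X|Y)
- I(X;Y) = H(Y) - H(Y|X)
- I(X;Y) = H(X) + H(Y) - H(X,Y)

Computing all quantities:
H(X) = 0.4680, H(Y) = 0.3010, H(X,Y) = 0.7403
H(X|Y) = 0.4392, H(Y|X) = 0.2723

Verification:
H(X) - H(X|Y) = 0.4680 - 0.4392 = 0.0287
H(Y) - H(Y|X) = 0.3010 - 0.2723 = 0.0287
H(X) + H(Y) - H(X,Y) = 0.4680 + 0.3010 - 0.7403 = 0.0287

All forms give I(X;Y) = 0.0287 dits. ✓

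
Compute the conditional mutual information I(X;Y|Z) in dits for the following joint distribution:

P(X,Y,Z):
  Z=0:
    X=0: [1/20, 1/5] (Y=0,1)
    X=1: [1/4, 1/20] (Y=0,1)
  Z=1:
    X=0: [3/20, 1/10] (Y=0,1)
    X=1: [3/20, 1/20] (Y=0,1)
0.0540 dits

Conditional mutual information: I(X;Y|Z) = H(X|Z) + H(Y|Z) - H(X,Y|Z)

H(Z) = 0.2989
H(X,Z) = 0.5977 → H(X|Z) = 0.2988
H(Y,Z) = 0.5878 → H(Y|Z) = 0.2890
H(X,Y,Z) = 0.8326 → H(X,Y|Z) = 0.5338

I(X;Y|Z) = 0.2988 + 0.2890 - 0.5338 = 0.0540 dits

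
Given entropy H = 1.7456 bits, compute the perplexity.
3.3533

Perplexity is 2^H (or exp(H) for natural log).

H = 1.7456 bits
Perplexity = 2^1.7456 = 3.3533

Interpretation: The model's uncertainty is equivalent to choosing uniformly among 3.4 options.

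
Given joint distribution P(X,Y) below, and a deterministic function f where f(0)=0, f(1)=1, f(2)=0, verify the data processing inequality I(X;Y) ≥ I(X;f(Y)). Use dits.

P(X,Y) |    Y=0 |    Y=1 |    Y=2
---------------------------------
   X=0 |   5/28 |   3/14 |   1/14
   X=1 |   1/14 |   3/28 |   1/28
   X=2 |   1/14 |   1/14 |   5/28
I(X;Y) = 0.0361, I(X;f(Y)) = 0.0134, inequality holds: 0.0361 ≥ 0.0134

Data Processing Inequality: For any Markov chain X → Y → Z, we have I(X;Y) ≥ I(X;Z).

Here Z = f(Y) is a deterministic function of Y, forming X → Y → Z.

Original I(X;Y) = 0.0361 dits

After applying f:
P(X,Z) where Z=f(Y):
- P(X,Z=0) = P(X,Y=0) + P(X,Y=2)
- P(X,Z=1) = P(X,Y=1)

I(X;Z) = I(X;f(Y)) = 0.0134 dits

Verification: 0.0361 ≥ 0.0134 ✓

Information cannot be created by processing; the function f can only lose information about X.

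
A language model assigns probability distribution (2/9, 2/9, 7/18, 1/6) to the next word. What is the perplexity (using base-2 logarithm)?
3.7977

Perplexity is 2^H (or exp(H) for natural log).

First, H = -Σ p log p = 1.9251 bits
Perplexity = 2^1.9251 = 3.7977

Interpretation: The model's uncertainty is equivalent to choosing uniformly among 3.8 options.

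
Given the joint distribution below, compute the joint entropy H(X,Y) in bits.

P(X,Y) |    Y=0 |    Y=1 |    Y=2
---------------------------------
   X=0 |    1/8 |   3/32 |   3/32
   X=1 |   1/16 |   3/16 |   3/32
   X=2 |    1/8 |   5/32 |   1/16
3.0817 bits

Joint entropy is H(X,Y) = -Σ_{x,y} p(x,y) log p(x,y).

Summing over all non-zero entries:
H(X,Y) = -[1/8·log_2(1/8) + 3/32·log_2(3/32) + 3/32·log_2(3/32) + 1/16·log_2(1/16) + 3/16·log_2(3/16) + 3/32·log_2(3/32) + 1/8·log_2(1/8) + 5/32·log_2(5/32) + 1/16·log_2(1/16)]
H(X,Y) = 3.0817 bits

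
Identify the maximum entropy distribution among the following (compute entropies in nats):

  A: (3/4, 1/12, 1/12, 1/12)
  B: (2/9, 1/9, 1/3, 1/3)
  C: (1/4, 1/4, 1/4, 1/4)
C

For a discrete distribution over n outcomes, entropy is maximized by the uniform distribution.

Computing entropies:
H(A) = 0.8370 nats
H(B) = 1.3108 nats
H(C) = 1.3863 nats

The uniform distribution (where all probabilities equal 1/4) achieves the maximum entropy of log_e(4) = 1.3863 nats.

Distribution C has the highest entropy.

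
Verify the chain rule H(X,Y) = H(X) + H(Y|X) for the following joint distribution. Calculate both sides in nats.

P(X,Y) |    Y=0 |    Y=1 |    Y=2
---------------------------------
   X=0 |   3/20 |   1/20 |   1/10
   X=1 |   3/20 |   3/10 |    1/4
H(X,Y) = 1.6569, H(X) = 0.6109, H(Y|X) = 1.0461 (all in nats)

Chain rule: H(X,Y) = H(X) + H(Y|X)

Left side — joint entropy directly:
H(X,Y) = -Σ p(x,y) log p(x,y) = 1.6569 nats

Right side — compute H(Y|X) from the conditional distributions:
P(X) = (3/10, 7/10), so H(X) = 0.6109 nats
H(Y|X) = Σ_x P(X=x) · H(Y|X=x):
  P(Y|X=0) = (1/2, 1/6, 1/3), H(Y|X=0) = 1.0114, weight P(X=0) = 3/10
  P(Y|X=1) = (3/14, 3/7, 5/14), H(Y|X=1) = 1.0609, weight P(X=1) = 7/10
H(Y|X) = 1.0461 nats

H(X) + H(Y|X) = 0.6109 + 1.0461 = 1.6569 nats

Both sides equal 1.6569 nats. ✓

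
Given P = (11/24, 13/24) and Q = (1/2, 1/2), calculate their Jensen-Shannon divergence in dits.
0.0004 dits

Jensen-Shannon divergence is:
JSD(P||Q) = 0.5 × D_KL(P||M) + 0.5 × D_KL(Q||M)
where M = 0.5 × (P + Q) is the mixture distribution.

M = 0.5 × (11/24, 13/24) + 0.5 × (1/2, 1/2) = (0.479167, 0.520833)

D_KL(P||M) = 0.0004 dits
D_KL(Q||M) = 0.0004 dits

JSD(P||Q) = 0.5 × 0.0004 + 0.5 × 0.0004 = 0.0004 dits

Unlike KL divergence, JSD is symmetric and bounded: 0 ≤ JSD ≤ log(2).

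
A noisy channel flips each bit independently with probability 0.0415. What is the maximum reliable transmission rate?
0.7509 bits

For a binary symmetric channel (BSC) with error probability p:
Capacity C = 1 - H(p) bits per symbol

where H(p) = -p log₂(p) - (1-p) log₂(1-p) is the binary entropy function.

H(0.0415) = 0.2491 bits
C = 1 - 0.2491 = 0.7509 bits per symbol

This means we can reliably transmit up to 0.7509 bits of information per channel use.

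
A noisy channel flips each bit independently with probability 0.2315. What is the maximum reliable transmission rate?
0.2194 bits

For a binary symmetric channel (BSC) with error probability p:
Capacity C = 1 - H(p) bits per symbol

where H(p) = -p log₂(p) - (1-p) log₂(1-p) is the binary entropy function.

H(0.2315) = 0.7806 bits
C = 1 - 0.7806 = 0.2194 bits per symbol

This means we can reliably transmit up to 0.2194 bits of information per channel use.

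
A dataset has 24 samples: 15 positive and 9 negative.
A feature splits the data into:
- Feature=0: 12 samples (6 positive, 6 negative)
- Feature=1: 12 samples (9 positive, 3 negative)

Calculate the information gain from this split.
0.0488 bits

Information Gain = H(Y) - H(Y|Feature)

Before split:
P(positive) = 15/24 = 0.6250
H(Y) = 0.9544 bits

After split:
Feature=0: H = 1.0000 bits (weight = 12/24)
Feature=1: H = 0.8113 bits (weight = 12/24)
H(Y|Feature) = (12/24)×1.0000 + (12/24)×0.8113 = 0.9056 bits

Information Gain = 0.9544 - 0.9056 = 0.0488 bits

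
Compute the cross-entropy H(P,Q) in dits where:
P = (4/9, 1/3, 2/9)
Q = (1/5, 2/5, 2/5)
0.5317 dits

Cross-entropy: H(P,Q) = -Σ p(x) log q(x)

Alternatively: H(P,Q) = H(P) + D_KL(P||Q)
H(P) = 0.4607 dits
D_KL(P||Q) = 0.0710 dits

H(P,Q) = 0.4607 + 0.0710 = 0.5317 dits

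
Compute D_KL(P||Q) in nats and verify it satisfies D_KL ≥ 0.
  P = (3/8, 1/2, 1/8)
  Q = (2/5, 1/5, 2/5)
0.2885 nats

KL divergence satisfies the Gibbs inequality: D_KL(P||Q) ≥ 0 for all distributions P, Q.

D_KL(P||Q) = Σ p(x) log(p(x)/q(x))
Term by term:
  x=0: 3/8 × log_e[(3/8)/(2/5)] = -0.0242
  x=1: 1/2 × log_e[(1/2)/(1/5)] = 0.4581
  x=2: 1/8 × log_e[(1/8)/(2/5)] = -0.1454
D_KL(P||Q) = 0.2885 nats

D_KL(P||Q) = 0.2885 ≥ 0 ✓

This non-negativity is a fundamental property: relative entropy cannot be negative because it measures how different Q is from P.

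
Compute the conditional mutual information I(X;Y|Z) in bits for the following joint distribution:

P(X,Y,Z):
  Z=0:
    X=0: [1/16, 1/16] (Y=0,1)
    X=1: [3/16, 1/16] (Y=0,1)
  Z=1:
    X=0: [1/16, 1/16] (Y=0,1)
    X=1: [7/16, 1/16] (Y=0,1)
0.0710 bits

Conditional mutual information: I(X;Y|Z) = H(X|Z) + H(Y|Z) - H(X,Y|Z)

H(Z) = 0.9544
H(X,Z) = 1.7500 → H(X|Z) = 0.7956
H(Y,Z) = 1.7500 → H(Y|Z) = 0.7956
H(X,Y,Z) = 2.4746 → H(X,Y|Z) = 1.5202

I(X;Y|Z) = 0.7956 + 0.7956 - 1.5202 = 0.0710 bits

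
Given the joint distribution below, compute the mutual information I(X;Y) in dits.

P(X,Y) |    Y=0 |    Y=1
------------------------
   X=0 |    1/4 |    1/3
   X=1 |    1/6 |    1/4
0.0002 dits

Mutual information: I(X;Y) = H(X) + H(Y) - H(X,Y)

Marginals:
P(X) = (7/12, 5/12), H(X) = 0.2950 dits
P(Y) = (5/12, 7/12), H(Y) = 0.2950 dits

Joint entropy: H(X,Y) = 0.5898 dits

I(X;Y) = 0.2950 + 0.2950 - 0.5898 = 0.0002 dits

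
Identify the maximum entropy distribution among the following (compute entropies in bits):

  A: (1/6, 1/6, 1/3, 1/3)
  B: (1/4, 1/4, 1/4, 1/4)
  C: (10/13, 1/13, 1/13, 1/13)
B

For a discrete distribution over n outcomes, entropy is maximized by the uniform distribution.

Computing entropies:
H(A) = 1.9183 bits
H(B) = 2.0000 bits
H(C) = 1.1451 bits

The uniform distribution (where all probabilities equal 1/4) achieves the maximum entropy of log_2(4) = 2.0000 bits.

Distribution B has the highest entropy.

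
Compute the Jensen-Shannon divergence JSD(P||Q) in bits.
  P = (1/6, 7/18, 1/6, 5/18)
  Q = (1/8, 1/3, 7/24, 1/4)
0.0167 bits

Jensen-Shannon divergence is:
JSD(P||Q) = 0.5 × D_KL(P||M) + 0.5 × D_KL(Q||M)
where M = 0.5 × (P + Q) is the mixture distribution.

M = 0.5 × (1/6, 7/18, 1/6, 5/18) + 0.5 × (1/8, 1/3, 7/24, 1/4) = (0.145833, 13/36, 0.229167, 0.263889)

D_KL(P||M) = 0.0177 bits
D_KL(Q||M) = 0.0157 bits

JSD(P||Q) = 0.5 × 0.0177 + 0.5 × 0.0157 = 0.0167 bits

Unlike KL divergence, JSD is symmetric and bounded: 0 ≤ JSD ≤ log(2).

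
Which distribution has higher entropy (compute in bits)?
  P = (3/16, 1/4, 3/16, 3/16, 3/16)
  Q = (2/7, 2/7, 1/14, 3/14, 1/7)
P

Computing entropies in bits:
H(P) = 2.3113
H(Q) = 2.1820

Distribution P has higher entropy.

Intuition: The distribution closer to uniform (more spread out) has higher entropy.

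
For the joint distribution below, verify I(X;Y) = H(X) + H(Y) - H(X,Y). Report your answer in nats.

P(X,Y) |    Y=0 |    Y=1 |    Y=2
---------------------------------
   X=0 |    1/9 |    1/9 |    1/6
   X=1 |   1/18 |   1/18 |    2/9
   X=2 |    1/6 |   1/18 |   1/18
I(X;Y) = 0.0881 nats

Mutual information has multiple equivalent forms:
- I(X;Y) = H(X) - H(X|Y)
- I(X;Y) = H(Y) - H(Y|X)
- I(X;Y) = H(X) + H(Y) - H(X,Y)

Computing all quantities:
H(X) = 1.0893, H(Y) = 1.0609, H(X,Y) = 2.0621
H(X|Y) = 1.0012, H(Y|X) = 0.9728

Verification:
H(X) - H(X|Y) = 1.0893 - 1.0012 = 0.0881
H(Y) - H(Y|X) = 1.0609 - 0.9728 = 0.0881
H(X) + H(Y) - H(X,Y) = 1.0893 + 1.0609 - 2.0621 = 0.0881

All forms give I(X;Y) = 0.0881 nats. ✓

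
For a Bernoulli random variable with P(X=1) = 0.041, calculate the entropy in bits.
0.2469 bits

The binary entropy function is:
H(p) = -p log(p) - (1-p) log(1-p)

H(0.041) = -0.041 × log_2(0.041) - 0.959 × log_2(0.959)
H(0.041) = 0.2469 bits

Note: Binary entropy is maximized at p=0.5 (H=1 bit) and minimized at p=0 or p=1 (H=0).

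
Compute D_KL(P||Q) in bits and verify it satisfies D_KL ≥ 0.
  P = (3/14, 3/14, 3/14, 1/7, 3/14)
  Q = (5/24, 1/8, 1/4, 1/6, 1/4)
0.0483 bits

KL divergence satisfies the Gibbs inequality: D_KL(P||Q) ≥ 0 for all distributions P, Q.

D_KL(P||Q) = Σ p(x) log(p(x)/q(x))
Term by term:
  x=0: 3/14 × log_2[(3/14)/(5/24)] = 0.0087
  x=1: 3/14 × log_2[(3/14)/(1/8)] = 0.1666
  x=2: 3/14 × log_2[(3/14)/(1/4)] = -0.0477
  x=3: 1/7 × log_2[(1/7)/(1/6)] = -0.0318
  x=4: 3/14 × log_2[(3/14)/(1/4)] = -0.0477
D_KL(P||Q) = 0.0483 bits

D_KL(P||Q) = 0.0483 ≥ 0 ✓

This non-negativity is a fundamental property: relative entropy cannot be negative because it measures how different Q is from P.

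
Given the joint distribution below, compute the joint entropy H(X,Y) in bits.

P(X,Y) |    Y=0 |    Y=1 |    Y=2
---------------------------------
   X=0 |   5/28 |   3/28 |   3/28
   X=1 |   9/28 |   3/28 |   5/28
2.4497 bits

Joint entropy is H(X,Y) = -Σ_{x,y} p(x,y) log p(x,y).

Summing over all non-zero entries:
H(X,Y) = -[5/28·log_2(5/28) + 3/28·log_2(3/28) + 3/28·log_2(3/28) + 9/28·log_2(9/28) + 3/28·log_2(3/28) + 5/28·log_2(5/28)]
H(X,Y) = 2.4497 bits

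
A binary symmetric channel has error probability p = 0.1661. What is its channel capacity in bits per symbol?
0.3513 bits

For a binary symmetric channel (BSC) with error probability p:
Capacity C = 1 - H(p) bits per symbol

where H(p) = -p log₂(p) - (1-p) log₂(1-p) is the binary entropy function.

H(0.1661) = 0.6487 bits
C = 1 - 0.6487 = 0.3513 bits per symbol

This means we can reliably transmit up to 0.3513 bits of information per channel use.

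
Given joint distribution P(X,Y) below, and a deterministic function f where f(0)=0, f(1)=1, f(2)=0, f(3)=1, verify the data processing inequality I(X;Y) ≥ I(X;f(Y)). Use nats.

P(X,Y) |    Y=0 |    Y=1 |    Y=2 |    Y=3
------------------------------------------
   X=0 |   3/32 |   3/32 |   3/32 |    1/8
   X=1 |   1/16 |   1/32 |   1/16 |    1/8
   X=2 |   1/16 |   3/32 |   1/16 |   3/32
I(X;Y) = 0.0198, I(X;f(Y)) = 0.0014, inequality holds: 0.0198 ≥ 0.0014

Data Processing Inequality: For any Markov chain X → Y → Z, we have I(X;Y) ≥ I(X;Z).

Here Z = f(Y) is a deterministic function of Y, forming X → Y → Z.

Original I(X;Y) = 0.0198 nats

After applying f:
P(X,Z) where Z=f(Y):
- P(X,Z=0) = P(X,Y=0) + P(X,Y=2)
- P(X,Z=1) = P(X,Y=1) + P(X,Y=3)

I(X;Z) = I(X;f(Y)) = 0.0014 nats

Verification: 0.0198 ≥ 0.0014 ✓

Information cannot be created by processing; the function f can only lose information about X.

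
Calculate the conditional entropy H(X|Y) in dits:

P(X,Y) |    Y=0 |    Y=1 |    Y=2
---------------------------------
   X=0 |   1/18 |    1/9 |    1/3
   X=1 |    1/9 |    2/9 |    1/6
0.2764 dits

Using the chain rule: H(X|Y) = H(X,Y) - H(Y)

First, compute H(X,Y) = 0.7157 dits

Marginal P(Y) = (1/6, 1/3, 1/2)
H(Y) = 0.4392 dits

H(X|Y) = H(X,Y) - H(Y) = 0.7157 - 0.4392 = 0.2764 dits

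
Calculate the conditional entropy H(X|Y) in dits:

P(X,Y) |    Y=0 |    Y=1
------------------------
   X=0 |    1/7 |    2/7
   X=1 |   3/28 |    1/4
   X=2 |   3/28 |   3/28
0.4554 dits

Using the chain rule: H(X|Y) = H(X,Y) - H(Y)

First, compute H(X,Y) = 0.7385 dits

Marginal P(Y) = (5/14, 9/14)
H(Y) = 0.2831 dits

H(X|Y) = H(X,Y) - H(Y) = 0.7385 - 0.2831 = 0.4554 dits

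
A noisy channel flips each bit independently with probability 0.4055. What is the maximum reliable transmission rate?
0.0259 bits

For a binary symmetric channel (BSC) with error probability p:
Capacity C = 1 - H(p) bits per symbol

where H(p) = -p log₂(p) - (1-p) log₂(1-p) is the binary entropy function.

H(0.4055) = 0.9741 bits
C = 1 - 0.9741 = 0.0259 bits per symbol

This means we can reliably transmit up to 0.0259 bits of information per channel use.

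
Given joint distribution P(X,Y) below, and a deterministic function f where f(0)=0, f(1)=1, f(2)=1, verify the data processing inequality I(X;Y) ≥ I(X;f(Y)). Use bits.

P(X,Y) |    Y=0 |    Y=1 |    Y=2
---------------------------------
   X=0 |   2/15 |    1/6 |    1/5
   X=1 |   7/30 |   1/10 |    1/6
I(X;Y) = 0.0343, I(X;f(Y)) = 0.0314, inequality holds: 0.0343 ≥ 0.0314

Data Processing Inequality: For any Markov chain X → Y → Z, we have I(X;Y) ≥ I(X;Z).

Here Z = f(Y) is a deterministic function of Y, forming X → Y → Z.

Original I(X;Y) = 0.0343 bits

After applying f:
P(X,Z) where Z=f(Y):
- P(X,Z=0) = P(X,Y=0)
- P(X,Z=1) = P(X,Y=1) + P(X,Y=2)

I(X;Z) = I(X;f(Y)) = 0.0314 bits

Verification: 0.0343 ≥ 0.0314 ✓

Information cannot be created by processing; the function f can only lose information about X.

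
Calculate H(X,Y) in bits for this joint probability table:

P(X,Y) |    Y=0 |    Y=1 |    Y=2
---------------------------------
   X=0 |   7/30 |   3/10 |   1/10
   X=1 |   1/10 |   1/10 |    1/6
2.4384 bits

Joint entropy is H(X,Y) = -Σ_{x,y} p(x,y) log p(x,y).

Summing over all non-zero entries:
H(X,Y) = -[7/30·log_2(7/30) + 3/10·log_2(3/10) + 1/10·log_2(1/10) + 1/10·log_2(1/10) + 1/10·log_2(1/10) + 1/6·log_2(1/6)]
H(X,Y) = 2.4384 bits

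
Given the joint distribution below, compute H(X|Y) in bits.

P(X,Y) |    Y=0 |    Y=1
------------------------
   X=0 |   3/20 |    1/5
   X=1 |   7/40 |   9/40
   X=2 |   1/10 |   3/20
1.5582 bits

Using the chain rule: H(X|Y) = H(X,Y) - H(Y)

First, compute H(X,Y) = 2.5419 bits

Marginal P(Y) = (17/40, 23/40)
H(Y) = 0.9837 bits

H(X|Y) = H(X,Y) - H(Y) = 2.5419 - 0.9837 = 1.5582 bits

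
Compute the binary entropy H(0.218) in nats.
0.5244 nats

The binary entropy function is:
H(p) = -p log(p) - (1-p) log(1-p)

H(0.218) = -0.218 × log_e(0.218) - 0.782 × log_e(0.782)
H(0.218) = 0.5244 nats

Note: Binary entropy is maximized at p=0.5 (H=1 bit) and minimized at p=0 or p=1 (H=0).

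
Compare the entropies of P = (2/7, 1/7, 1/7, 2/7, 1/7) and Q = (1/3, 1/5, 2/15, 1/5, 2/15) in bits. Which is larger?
P

Computing entropies in bits:
H(P) = 2.2359
H(Q) = 2.2323

Distribution P has higher entropy.

Intuition: The distribution closer to uniform (more spread out) has higher entropy.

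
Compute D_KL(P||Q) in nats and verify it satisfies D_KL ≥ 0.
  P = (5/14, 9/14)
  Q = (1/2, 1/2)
0.0414 nats

KL divergence satisfies the Gibbs inequality: D_KL(P||Q) ≥ 0 for all distributions P, Q.

D_KL(P||Q) = Σ p(x) log(p(x)/q(x))
Term by term:
  x=0: 5/14 × log_e[(5/14)/(1/2)] = -0.1202
  x=1: 9/14 × log_e[(9/14)/(1/2)] = 0.1616
D_KL(P||Q) = 0.0414 nats

D_KL(P||Q) = 0.0414 ≥ 0 ✓

This non-negativity is a fundamental property: relative entropy cannot be negative because it measures how different Q is from P.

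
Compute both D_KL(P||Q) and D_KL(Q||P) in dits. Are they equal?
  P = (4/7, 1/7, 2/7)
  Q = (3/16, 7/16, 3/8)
D_KL(P||Q) = 0.1734, D_KL(Q||P) = 0.1662

KL divergence is not symmetric: D_KL(P||Q) ≠ D_KL(Q||P) in general.

D_KL(P||Q) = 0.1734 dits
D_KL(Q||P) = 0.1662 dits

No, they are not equal!

This asymmetry is why KL divergence is not a true distance metric.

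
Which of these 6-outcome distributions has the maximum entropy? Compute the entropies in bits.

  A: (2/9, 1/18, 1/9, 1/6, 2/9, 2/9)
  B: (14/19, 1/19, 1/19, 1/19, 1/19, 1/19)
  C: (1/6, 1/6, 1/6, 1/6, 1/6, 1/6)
C

For a discrete distribution over n outcomes, entropy is maximized by the uniform distribution.

Computing entropies:
H(A) = 2.4613 bits
H(B) = 1.4425 bits
H(C) = 2.5850 bits

The uniform distribution (where all probabilities equal 1/6) achieves the maximum entropy of log_2(6) = 2.5850 bits.

Distribution C has the highest entropy.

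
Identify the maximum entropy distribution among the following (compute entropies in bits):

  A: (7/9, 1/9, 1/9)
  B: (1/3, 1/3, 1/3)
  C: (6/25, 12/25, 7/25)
B

For a discrete distribution over n outcomes, entropy is maximized by the uniform distribution.

Computing entropies:
H(A) = 0.9864 bits
H(B) = 1.5850 bits
H(C) = 1.5166 bits

The uniform distribution (where all probabilities equal 1/3) achieves the maximum entropy of log_2(3) = 1.5850 bits.

Distribution B has the highest entropy.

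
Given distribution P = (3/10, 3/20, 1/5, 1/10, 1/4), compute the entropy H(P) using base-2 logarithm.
2.2282 bits

Shannon entropy is H(X) = -Σ p(x) log p(x).

For P = (3/10, 3/20, 1/5, 1/10, 1/4):
H = -3/10 × log_2(3/10) -3/20 × log_2(3/20) -1/5 × log_2(1/5) -1/10 × log_2(1/10) -1/4 × log_2(1/4)
H = 2.2282 bits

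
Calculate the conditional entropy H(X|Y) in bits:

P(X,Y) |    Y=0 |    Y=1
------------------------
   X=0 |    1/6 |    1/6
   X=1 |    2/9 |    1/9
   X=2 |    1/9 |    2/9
1.5305 bits

Using the chain rule: H(X|Y) = H(X,Y) - H(Y)

First, compute H(X,Y) = 2.5305 bits

Marginal P(Y) = (1/2, 1/2)
H(Y) = 1.0000 bits

H(X|Y) = H(X,Y) - H(Y) = 2.5305 - 1.0000 = 1.5305 bits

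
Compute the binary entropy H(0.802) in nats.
0.4976 nats

The binary entropy function is:
H(p) = -p log(p) - (1-p) log(1-p)

H(0.802) = -0.802 × log_e(0.802) - 0.198 × log_e(0.198)
H(0.802) = 0.4976 nats

Note: Binary entropy is maximized at p=0.5 (H=1 bit) and minimized at p=0 or p=1 (H=0).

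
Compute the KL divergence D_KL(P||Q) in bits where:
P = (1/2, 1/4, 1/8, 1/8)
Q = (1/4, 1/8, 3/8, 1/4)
0.4269 bits

KL divergence: D_KL(P||Q) = Σ p(x) log(p(x)/q(x))

Computing term by term:
  x=0: 1/2 × log_2[(1/2)/(1/4)] = 1/2 × 1.0000 = 0.5000
  x=1: 1/4 × log_2[(1/4)/(1/8)] = 1/4 × 1.0000 = 0.2500
  x=2: 1/8 × log_2[(1/8)/(3/8)] = 1/8 × -1.5850 = -0.1981
  x=3: 1/8 × log_2[(1/8)/(1/4)] = 1/8 × -1.0000 = -0.1250

D_KL(P||Q) = 0.4269 bits

Note: KL divergence is always non-negative and equals 0 iff P = Q.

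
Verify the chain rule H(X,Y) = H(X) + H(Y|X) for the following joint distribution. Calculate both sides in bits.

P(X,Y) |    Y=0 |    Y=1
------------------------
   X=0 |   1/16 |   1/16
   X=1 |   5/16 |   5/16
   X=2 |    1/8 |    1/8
H(X,Y) = 2.2988, H(X) = 1.2988, H(Y|X) = 1.0000 (all in bits)

Chain rule: H(X,Y) = H(X) + H(Y|X)

Left side — joint entropy directly:
H(X,Y) = -Σ p(x,y) log p(x,y) = 2.2988 bits

Right side — compute H(Y|X) from the conditional distributions:
P(X) = (1/8, 5/8, 1/4), so H(X) = 1.2988 bits
H(Y|X) = Σ_x P(X=x) · H(Y|X=x):
  P(Y|X=0) = (1/2, 1/2), H(Y|X=0) = 1.0000, weight P(X=0) = 1/8
  P(Y|X=1) = (1/2, 1/2), H(Y|X=1) = 1.0000, weight P(X=1) = 5/8
  P(Y|X=2) = (1/2, 1/2), H(Y|X=2) = 1.0000, weight P(X=2) = 1/4
H(Y|X) = 1.0000 bits

H(X) + H(Y|X) = 1.2988 + 1.0000 = 2.2988 bits

Both sides equal 2.2988 bits. ✓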